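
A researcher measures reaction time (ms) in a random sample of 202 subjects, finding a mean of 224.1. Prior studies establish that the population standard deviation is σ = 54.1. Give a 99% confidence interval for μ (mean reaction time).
(214.29, 233.91)

z-interval (σ known):
z* = 2.576 for 99% confidence

Margin of error = z* · σ/√n = 2.576 · 54.1/√202 = 9.81

CI: (224.1 - 9.81, 224.1 + 9.81) = (214.29, 233.91)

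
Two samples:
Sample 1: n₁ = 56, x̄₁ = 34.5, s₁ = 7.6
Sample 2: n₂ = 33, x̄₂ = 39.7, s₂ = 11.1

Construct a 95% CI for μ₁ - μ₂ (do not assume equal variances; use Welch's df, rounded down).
(-9.59, -0.81)

Difference: x̄₁ - x̄₂ = -5.20
SE = √(s₁²/n₁ + s₂²/n₂) = √(7.6²/56 + 11.1²/33) = 2.1829
df = 49.91 → 49 (Welch–Satterthwaite, rounded down)
t* = 2.010

CI: -5.20 ± 2.010 · 2.1829 = -5.20 ± 4.39 = (-9.59, -0.81)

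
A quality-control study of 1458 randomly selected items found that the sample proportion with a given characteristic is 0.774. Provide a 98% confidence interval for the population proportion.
(0.749, 0.799)

Proportion CI:
SE = √(p̂(1-p̂)/n) = √(0.774 · 0.226 / 1458) = 0.01095

z* = 2.326
Margin = z* · SE = 2.326 · 0.01095 = 0.0255

CI: 0.774 ± 0.0255 = (0.749, 0.799)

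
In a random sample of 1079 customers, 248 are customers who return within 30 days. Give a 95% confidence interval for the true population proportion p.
(0.205, 0.255)

Proportion CI:
p̂ = 248/1079 = 0.22984
SE = √(p̂(1-p̂)/n) = √(0.22984 · 0.77016 / 1079) = 0.01281

z* = 1.960
Margin = z* · SE = 1.960 · 0.01281 = 0.0251

CI: 0.22984 ± 0.0251 = (0.205, 0.255)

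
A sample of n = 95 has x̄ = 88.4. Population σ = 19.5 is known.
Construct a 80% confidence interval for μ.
(85.84, 90.96)

z-interval (σ known):
z* = 1.282 for 80% confidence

Margin of error = z* · σ/√n = 1.282 · 19.5/√95 = 2.56

CI: (88.4 - 2.56, 88.4 + 2.56) = (85.84, 90.96)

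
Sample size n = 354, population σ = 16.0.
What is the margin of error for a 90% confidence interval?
Margin of error = 1.40

Margin of error = z* · σ/√n
= 1.645 · 16.0/√354
= 1.645 · 16.0/18.8149
= 1.40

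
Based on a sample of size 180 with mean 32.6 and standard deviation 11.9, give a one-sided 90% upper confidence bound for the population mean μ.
μ ≤ 33.74

Upper bound (one-sided):
t* = 1.286 (one-sided for 90%)
Upper bound = x̄ + t* · s/√n = 32.6 + 1.286 · 11.9/√180 = 33.74

We are 90% confident that μ ≤ 33.74.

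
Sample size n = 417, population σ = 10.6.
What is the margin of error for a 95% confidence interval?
Margin of error = 1.02

Margin of error = z* · σ/√n
= 1.960 · 10.6/√417
= 1.960 · 10.6/20.4206
= 1.02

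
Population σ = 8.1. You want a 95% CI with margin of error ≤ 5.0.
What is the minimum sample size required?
n ≥ 11

For margin E ≤ 5.0:
n ≥ (z* · σ / E)²
n ≥ (1.960 · 8.1 / 5.0)²
n ≥ 10.08

Minimum n = 11 (rounding up)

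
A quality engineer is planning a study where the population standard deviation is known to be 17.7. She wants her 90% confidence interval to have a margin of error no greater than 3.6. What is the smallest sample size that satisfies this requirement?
n ≥ 66

For margin E ≤ 3.6:
n ≥ (z* · σ / E)²
n ≥ (1.645 · 17.7 / 3.6)²
n ≥ 65.41

Minimum n = 66 (rounding up)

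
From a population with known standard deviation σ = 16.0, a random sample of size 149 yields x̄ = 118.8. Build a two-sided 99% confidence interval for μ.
(115.42, 122.18)

z-interval (σ known):
z* = 2.576 for 99% confidence

Margin of error = z* · σ/√n = 2.576 · 16.0/√149 = 3.38

CI: (118.8 - 3.38, 118.8 + 3.38) = (115.42, 122.18)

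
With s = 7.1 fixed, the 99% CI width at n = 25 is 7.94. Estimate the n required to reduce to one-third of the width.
n ≈ 225

CI width ∝ 1/√n
To reduce width by factor 3, need √n to grow by 3 → need 3² = 9 times as many samples.

Current: n = 25, width = 7.94
New: n = 225, width ≈ 2.46

Width reduced by factor of 7.94/2.46 = 3.23.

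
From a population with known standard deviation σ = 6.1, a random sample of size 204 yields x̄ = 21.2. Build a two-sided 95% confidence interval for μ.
(20.36, 22.04)

z-interval (σ known):
z* = 1.960 for 95% confidence

Margin of error = z* · σ/√n = 1.960 · 6.1/√204 = 0.84

CI: (21.2 - 0.84, 21.2 + 0.84) = (20.36, 22.04)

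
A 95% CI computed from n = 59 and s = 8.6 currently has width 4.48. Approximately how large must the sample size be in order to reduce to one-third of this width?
n ≈ 531

CI width ∝ 1/√n
To reduce width by factor 3, need √n to grow by 3 → need 3² = 9 times as many samples.

Current: n = 59, width = 4.48
New: n = 531, width ≈ 1.47

Width reduced by factor of 4.48/1.47 = 3.05.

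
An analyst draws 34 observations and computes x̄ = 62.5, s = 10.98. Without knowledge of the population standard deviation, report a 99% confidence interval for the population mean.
(57.35, 67.65)

t-interval (σ unknown):
df = n - 1 = 33
t* = 2.733 for 99% confidence

Margin of error = t* · s/√n = 2.733 · 10.98/√34 = 5.15

CI: (57.35, 67.65)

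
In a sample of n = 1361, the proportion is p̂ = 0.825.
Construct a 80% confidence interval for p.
(0.812, 0.838)

Proportion CI:
SE = √(p̂(1-p̂)/n) = √(0.825 · 0.175 / 1361) = 0.01030

z* = 1.282
Margin = z* · SE = 1.282 · 0.01030 = 0.0132

CI: 0.825 ± 0.0132 = (0.812, 0.838)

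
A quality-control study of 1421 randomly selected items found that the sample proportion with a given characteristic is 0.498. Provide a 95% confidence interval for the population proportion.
(0.472, 0.524)

Proportion CI:
SE = √(p̂(1-p̂)/n) = √(0.498 · 0.502 / 1421) = 0.01326

z* = 1.960
Margin = z* · SE = 1.960 · 0.01326 = 0.0260

CI: 0.498 ± 0.0260 = (0.472, 0.524)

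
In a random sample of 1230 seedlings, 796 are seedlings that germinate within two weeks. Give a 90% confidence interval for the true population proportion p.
(0.625, 0.670)

Proportion CI:
p̂ = 796/1230 = 0.64715
SE = √(p̂(1-p̂)/n) = √(0.64715 · 0.35285 / 1230) = 0.01363

z* = 1.645
Margin = z* · SE = 1.645 · 0.01363 = 0.0224

CI: 0.64715 ± 0.0224 = (0.625, 0.670)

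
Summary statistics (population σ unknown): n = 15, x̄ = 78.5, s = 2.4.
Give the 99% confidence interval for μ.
(76.66, 80.34)

t-interval (σ unknown):
df = n - 1 = 14
t* = 2.977 for 99% confidence

Margin of error = t* · s/√n = 2.977 · 2.4/√15 = 1.84

CI: (76.66, 80.34)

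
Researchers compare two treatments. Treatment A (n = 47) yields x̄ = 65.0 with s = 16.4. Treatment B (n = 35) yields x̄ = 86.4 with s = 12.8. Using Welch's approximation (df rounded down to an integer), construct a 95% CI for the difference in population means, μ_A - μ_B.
(-27.82, -14.98)

Difference: x̄₁ - x̄₂ = -21.40
SE = √(s₁²/n₁ + s₂²/n₂) = √(16.4²/47 + 12.8²/35) = 3.2255
df = 79.80 → 79 (Welch–Satterthwaite, rounded down)
t* = 1.990

CI: -21.40 ± 1.990 · 3.2255 = -21.40 ± 6.42 = (-27.82, -14.98)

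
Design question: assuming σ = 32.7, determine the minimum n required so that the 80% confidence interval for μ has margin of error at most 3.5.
n ≥ 144

For margin E ≤ 3.5:
n ≥ (z* · σ / E)²
n ≥ (1.282 · 32.7 / 3.5)²
n ≥ 143.46

Minimum n = 144 (rounding up)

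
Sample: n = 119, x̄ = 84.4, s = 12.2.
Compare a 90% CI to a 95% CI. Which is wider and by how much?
95% CI is wider by 0.72

df = 118
90% CI: t* = 1.658, (82.55, 86.25), width = 2 · t* · s/√n = 3.71
95% CI: t* = 1.980, (82.19, 86.61), width = 2 · t* · s/√n = 4.43

The 95% CI is wider by 4.43 - 3.71 = 0.72.
Higher confidence requires a wider interval.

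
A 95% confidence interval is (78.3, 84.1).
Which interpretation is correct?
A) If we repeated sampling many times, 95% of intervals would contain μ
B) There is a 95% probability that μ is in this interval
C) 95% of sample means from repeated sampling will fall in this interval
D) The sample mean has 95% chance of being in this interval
A

A) Correct — this is the frequentist long-run coverage interpretation.
B) Wrong — μ is fixed; the randomness lives in the interval, not in μ.
C) Wrong — coverage applies to intervals containing μ, not to future x̄ values.
D) Wrong — x̄ is observed and sits in the interval by construction.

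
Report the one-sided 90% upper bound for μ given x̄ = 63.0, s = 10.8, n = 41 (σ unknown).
μ ≤ 65.20

Upper bound (one-sided):
t* = 1.303 (one-sided for 90%)
Upper bound = x̄ + t* · s/√n = 63.0 + 1.303 · 10.8/√41 = 65.20

We are 90% confident that μ ≤ 65.20.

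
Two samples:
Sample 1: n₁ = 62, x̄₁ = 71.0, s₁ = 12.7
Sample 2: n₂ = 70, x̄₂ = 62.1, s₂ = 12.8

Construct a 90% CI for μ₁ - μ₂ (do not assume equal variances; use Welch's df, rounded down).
(5.22, 12.58)

Difference: x̄₁ - x̄₂ = 8.90
SE = √(s₁²/n₁ + s₂²/n₂) = √(12.7²/62 + 12.8²/70) = 2.2231
df = 128.32 → 128 (Welch–Satterthwaite, rounded down)
t* = 1.657

CI: 8.90 ± 1.657 · 2.2231 = 8.90 ± 3.68 = (5.22, 12.58)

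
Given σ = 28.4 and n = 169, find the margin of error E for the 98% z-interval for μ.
Margin of error = 5.08

Margin of error = z* · σ/√n
= 2.326 · 28.4/√169
= 2.326 · 28.4/13.0000
= 5.08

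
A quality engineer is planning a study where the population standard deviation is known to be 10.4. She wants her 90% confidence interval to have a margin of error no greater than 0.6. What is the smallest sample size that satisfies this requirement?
n ≥ 814

For margin E ≤ 0.6:
n ≥ (z* · σ / E)²
n ≥ (1.645 · 10.4 / 0.6)²
n ≥ 813.01

Minimum n = 814 (rounding up)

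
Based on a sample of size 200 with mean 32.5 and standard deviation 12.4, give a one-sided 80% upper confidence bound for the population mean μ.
μ ≤ 33.24

Upper bound (one-sided):
t* = 0.843 (one-sided for 80%)
Upper bound = x̄ + t* · s/√n = 32.5 + 0.843 · 12.4/√200 = 33.24

We are 80% confident that μ ≤ 33.24.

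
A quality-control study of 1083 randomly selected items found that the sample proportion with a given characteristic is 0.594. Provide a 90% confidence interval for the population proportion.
(0.569, 0.619)

Proportion CI:
SE = √(p̂(1-p̂)/n) = √(0.594 · 0.406 / 1083) = 0.01492

z* = 1.645
Margin = z* · SE = 1.645 · 0.01492 = 0.0245

CI: 0.594 ± 0.0245 = (0.569, 0.619)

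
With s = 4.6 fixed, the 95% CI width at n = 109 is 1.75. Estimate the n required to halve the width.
n ≈ 436

CI width ∝ 1/√n
To reduce width by factor 2, need √n to grow by 2 → need 2² = 4 times as many samples.

Current: n = 109, width = 1.75
New: n = 436, width ≈ 0.87

Width reduced by factor of 1.75/0.87 = 2.01.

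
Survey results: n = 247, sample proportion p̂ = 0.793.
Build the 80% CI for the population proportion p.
(0.760, 0.826)

Proportion CI:
SE = √(p̂(1-p̂)/n) = √(0.793 · 0.207 / 247) = 0.02578

z* = 1.282
Margin = z* · SE = 1.282 · 0.02578 = 0.0330

CI: 0.793 ± 0.0330 = (0.760, 0.826)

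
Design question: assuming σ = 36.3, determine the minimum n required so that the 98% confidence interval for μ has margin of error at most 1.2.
n ≥ 4951

For margin E ≤ 1.2:
n ≥ (z* · σ / E)²
n ≥ (2.326 · 36.3 / 1.2)²
n ≥ 4950.74

Minimum n = 4951 (rounding up)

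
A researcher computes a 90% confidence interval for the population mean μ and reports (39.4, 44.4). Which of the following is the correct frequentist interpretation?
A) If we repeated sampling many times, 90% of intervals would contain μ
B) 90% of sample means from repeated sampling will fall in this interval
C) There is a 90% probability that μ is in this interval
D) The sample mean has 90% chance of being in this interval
A

A) Correct — this is the frequentist long-run coverage interpretation.
B) Wrong — coverage applies to intervals containing μ, not to future x̄ values.
C) Wrong — μ is fixed; the randomness lives in the interval, not in μ.
D) Wrong — x̄ is observed and sits in the interval by construction.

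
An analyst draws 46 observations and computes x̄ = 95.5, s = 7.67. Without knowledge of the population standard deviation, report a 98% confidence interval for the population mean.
(92.77, 98.23)

t-interval (σ unknown):
df = n - 1 = 45
t* = 2.412 for 98% confidence

Margin of error = t* · s/√n = 2.412 · 7.67/√46 = 2.73

CI: (92.77, 98.23)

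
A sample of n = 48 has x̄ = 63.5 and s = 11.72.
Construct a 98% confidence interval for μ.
(59.43, 67.57)

t-interval (σ unknown):
df = n - 1 = 47
t* = 2.408 for 98% confidence

Margin of error = t* · s/√n = 2.408 · 11.72/√48 = 4.07

CI: (59.43, 67.57)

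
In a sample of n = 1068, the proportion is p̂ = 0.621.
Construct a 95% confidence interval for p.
(0.592, 0.650)

Proportion CI:
SE = √(p̂(1-p̂)/n) = √(0.621 · 0.379 / 1068) = 0.01484

z* = 1.960
Margin = z* · SE = 1.960 · 0.01484 = 0.0291

CI: 0.621 ± 0.0291 = (0.592, 0.650)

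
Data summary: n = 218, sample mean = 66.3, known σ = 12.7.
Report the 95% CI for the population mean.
(64.61, 67.99)

z-interval (σ known):
z* = 1.960 for 95% confidence

Margin of error = z* · σ/√n = 1.960 · 12.7/√218 = 1.69

CI: (66.3 - 1.69, 66.3 + 1.69) = (64.61, 67.99)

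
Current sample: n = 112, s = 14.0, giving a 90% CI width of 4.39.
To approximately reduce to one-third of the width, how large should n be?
n ≈ 1008

CI width ∝ 1/√n
To reduce width by factor 3, need √n to grow by 3 → need 3² = 9 times as many samples.

Current: n = 112, width = 4.39
New: n = 1008, width ≈ 1.45

Width reduced by factor of 4.39/1.45 = 3.03.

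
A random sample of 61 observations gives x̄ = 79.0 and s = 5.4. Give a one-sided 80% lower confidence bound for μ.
μ ≥ 78.41

Lower bound (one-sided):
t* = 0.848 (one-sided for 80%)
Lower bound = x̄ - t* · s/√n = 79.0 - 0.848 · 5.4/√61 = 78.41

We are 80% confident that μ ≥ 78.41.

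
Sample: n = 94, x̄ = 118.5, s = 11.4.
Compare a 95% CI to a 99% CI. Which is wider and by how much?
99% CI is wider by 1.51

df = 93
95% CI: t* = 1.986, (116.16, 120.84), width = 2 · t* · s/√n = 4.67
99% CI: t* = 2.630, (115.41, 121.59), width = 2 · t* · s/√n = 6.18

The 99% CI is wider by 6.18 - 4.67 = 1.51.
Higher confidence requires a wider interval.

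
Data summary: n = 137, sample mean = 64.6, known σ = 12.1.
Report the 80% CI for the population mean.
(63.27, 65.93)

z-interval (σ known):
z* = 1.282 for 80% confidence

Margin of error = z* · σ/√n = 1.282 · 12.1/√137 = 1.33

CI: (64.6 - 1.33, 64.6 + 1.33) = (63.27, 65.93)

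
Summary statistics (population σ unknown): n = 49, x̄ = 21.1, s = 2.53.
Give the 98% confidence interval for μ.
(20.23, 21.97)

t-interval (σ unknown):
df = n - 1 = 48
t* = 2.407 for 98% confidence

Margin of error = t* · s/√n = 2.407 · 2.53/√49 = 0.87

CI: (20.23, 21.97)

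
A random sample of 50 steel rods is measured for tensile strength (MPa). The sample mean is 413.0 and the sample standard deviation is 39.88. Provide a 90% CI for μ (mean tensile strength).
(403.54, 422.46)

t-interval (σ unknown):
df = n - 1 = 49
t* = 1.677 for 90% confidence

Margin of error = t* · s/√n = 1.677 · 39.88/√50 = 9.46

CI: (403.54, 422.46)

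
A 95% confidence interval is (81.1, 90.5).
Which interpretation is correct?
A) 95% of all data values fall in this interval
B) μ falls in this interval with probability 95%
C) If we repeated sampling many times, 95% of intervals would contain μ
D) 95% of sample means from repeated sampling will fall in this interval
C

A) Wrong — a CI is about the parameter μ, not individual data values.
B) Wrong — μ is fixed; the randomness lives in the interval, not in μ.
C) Correct — this is the frequentist long-run coverage interpretation.
D) Wrong — coverage applies to intervals containing μ, not to future x̄ values.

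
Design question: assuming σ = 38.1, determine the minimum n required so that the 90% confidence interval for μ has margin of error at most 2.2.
n ≥ 812

For margin E ≤ 2.2:
n ≥ (z* · σ / E)²
n ≥ (1.645 · 38.1 / 2.2)²
n ≥ 811.59

Minimum n = 812 (rounding up)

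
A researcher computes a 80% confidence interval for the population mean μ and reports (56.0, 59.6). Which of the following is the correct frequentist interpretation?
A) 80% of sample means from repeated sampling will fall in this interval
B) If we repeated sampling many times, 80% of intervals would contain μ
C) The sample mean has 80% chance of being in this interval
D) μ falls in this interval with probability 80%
B

A) Wrong — coverage applies to intervals containing μ, not to future x̄ values.
B) Correct — this is the frequentist long-run coverage interpretation.
C) Wrong — x̄ is observed and sits in the interval by construction.
D) Wrong — μ is fixed; the randomness lives in the interval, not in μ.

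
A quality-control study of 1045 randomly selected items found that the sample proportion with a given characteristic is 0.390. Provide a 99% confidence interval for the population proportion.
(0.351, 0.429)

Proportion CI:
SE = √(p̂(1-p̂)/n) = √(0.390 · 0.610 / 1045) = 0.01509

z* = 2.576
Margin = z* · SE = 2.576 · 0.01509 = 0.0389

CI: 0.390 ± 0.0389 = (0.351, 0.429)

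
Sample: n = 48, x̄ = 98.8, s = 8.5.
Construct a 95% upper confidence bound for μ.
μ ≤ 100.86

Upper bound (one-sided):
t* = 1.678 (one-sided for 95%)
Upper bound = x̄ + t* · s/√n = 98.8 + 1.678 · 8.5/√48 = 100.86

We are 95% confident that μ ≤ 100.86.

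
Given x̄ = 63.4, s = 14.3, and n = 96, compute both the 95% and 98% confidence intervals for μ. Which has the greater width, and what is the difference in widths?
98% CI is wider by 1.12

df = 95
95% CI: t* = 1.985, (60.50, 66.30), width = 2 · t* · s/√n = 5.79
98% CI: t* = 2.366, (59.95, 66.85), width = 2 · t* · s/√n = 6.91

The 98% CI is wider by 6.91 - 5.79 = 1.12.
Higher confidence requires a wider interval.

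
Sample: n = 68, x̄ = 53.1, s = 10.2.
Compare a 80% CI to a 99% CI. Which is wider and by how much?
99% CI is wider by 3.36

df = 67
80% CI: t* = 1.294, (51.50, 54.70), width = 2 · t* · s/√n = 3.20
99% CI: t* = 2.651, (49.82, 56.38), width = 2 · t* · s/√n = 6.56

The 99% CI is wider by 6.56 - 3.20 = 3.36.
Higher confidence requires a wider interval.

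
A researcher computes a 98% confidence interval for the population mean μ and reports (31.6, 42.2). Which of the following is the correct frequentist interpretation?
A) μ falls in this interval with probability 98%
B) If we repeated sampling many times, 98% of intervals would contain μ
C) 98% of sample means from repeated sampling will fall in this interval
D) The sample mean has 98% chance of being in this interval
B

A) Wrong — μ is fixed; the randomness lives in the interval, not in μ.
B) Correct — this is the frequentist long-run coverage interpretation.
C) Wrong — coverage applies to intervals containing μ, not to future x̄ values.
D) Wrong — x̄ is observed and sits in the interval by construction.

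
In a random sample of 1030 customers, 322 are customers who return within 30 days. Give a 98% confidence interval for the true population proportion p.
(0.279, 0.346)

Proportion CI:
p̂ = 322/1030 = 0.31262
SE = √(p̂(1-p̂)/n) = √(0.31262 · 0.68738 / 1030) = 0.01444

z* = 2.326
Margin = z* · SE = 2.326 · 0.01444 = 0.0336

CI: 0.31262 ± 0.0336 = (0.279, 0.346)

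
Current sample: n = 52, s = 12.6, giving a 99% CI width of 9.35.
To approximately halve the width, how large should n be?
n ≈ 208

CI width ∝ 1/√n
To reduce width by factor 2, need √n to grow by 2 → need 2² = 4 times as many samples.

Current: n = 52, width = 9.35
New: n = 208, width ≈ 4.54

Width reduced by factor of 9.35/4.54 = 2.06.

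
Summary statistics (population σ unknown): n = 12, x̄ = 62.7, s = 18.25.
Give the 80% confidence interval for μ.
(55.52, 69.88)

t-interval (σ unknown):
df = n - 1 = 11
t* = 1.363 for 80% confidence

Margin of error = t* · s/√n = 1.363 · 18.25/√12 = 7.18

CI: (55.52, 69.88)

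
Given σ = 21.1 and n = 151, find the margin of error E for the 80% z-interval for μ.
Margin of error = 2.20

Margin of error = z* · σ/√n
= 1.282 · 21.1/√151
= 1.282 · 21.1/12.2882
= 2.20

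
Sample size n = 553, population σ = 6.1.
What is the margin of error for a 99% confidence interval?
Margin of error = 0.67

Margin of error = z* · σ/√n
= 2.576 · 6.1/√553
= 2.576 · 6.1/23.5160
= 0.67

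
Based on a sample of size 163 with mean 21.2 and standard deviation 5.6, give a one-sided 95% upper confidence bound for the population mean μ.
μ ≤ 21.93

Upper bound (one-sided):
t* = 1.654 (one-sided for 95%)
Upper bound = x̄ + t* · s/√n = 21.2 + 1.654 · 5.6/√163 = 21.93

We are 95% confident that μ ≤ 21.93.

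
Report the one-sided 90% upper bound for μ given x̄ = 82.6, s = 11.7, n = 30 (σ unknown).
μ ≤ 85.40

Upper bound (one-sided):
t* = 1.311 (one-sided for 90%)
Upper bound = x̄ + t* · s/√n = 82.6 + 1.311 · 11.7/√30 = 85.40

We are 90% confident that μ ≤ 85.40.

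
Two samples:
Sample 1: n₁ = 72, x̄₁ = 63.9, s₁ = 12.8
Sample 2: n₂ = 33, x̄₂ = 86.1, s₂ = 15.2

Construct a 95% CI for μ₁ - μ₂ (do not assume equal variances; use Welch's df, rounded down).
(-28.31, -16.09)

Difference: x̄₁ - x̄₂ = -22.20
SE = √(s₁²/n₁ + s₂²/n₂) = √(12.8²/72 + 15.2²/33) = 3.0458
df = 53.63 → 53 (Welch–Satterthwaite, rounded down)
t* = 2.006

CI: -22.20 ± 2.006 · 3.0458 = -22.20 ± 6.11 = (-28.31, -16.09)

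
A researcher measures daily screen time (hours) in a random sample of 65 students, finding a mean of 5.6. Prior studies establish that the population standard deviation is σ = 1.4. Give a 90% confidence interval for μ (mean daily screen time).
(5.31, 5.89)

z-interval (σ known):
z* = 1.645 for 90% confidence

Margin of error = z* · σ/√n = 1.645 · 1.4/√65 = 0.29

CI: (5.6 - 0.29, 5.6 + 0.29) = (5.31, 5.89)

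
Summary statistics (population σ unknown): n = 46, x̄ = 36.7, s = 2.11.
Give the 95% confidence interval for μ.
(36.07, 37.33)

t-interval (σ unknown):
df = n - 1 = 45
t* = 2.014 for 95% confidence

Margin of error = t* · s/√n = 2.014 · 2.11/√46 = 0.63

CI: (36.07, 37.33)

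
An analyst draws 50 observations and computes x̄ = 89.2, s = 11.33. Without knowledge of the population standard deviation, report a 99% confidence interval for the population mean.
(84.91, 93.49)

t-interval (σ unknown):
df = n - 1 = 49
t* = 2.680 for 99% confidence

Margin of error = t* · s/√n = 2.680 · 11.33/√50 = 4.29

CI: (84.91, 93.49)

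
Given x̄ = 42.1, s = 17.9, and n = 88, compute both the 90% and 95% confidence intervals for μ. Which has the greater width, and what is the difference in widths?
95% CI is wider by 1.24

df = 87
90% CI: t* = 1.663, (38.93, 45.27), width = 2 · t* · s/√n = 6.35
95% CI: t* = 1.988, (38.31, 45.89), width = 2 · t* · s/√n = 7.59

The 95% CI is wider by 7.59 - 6.35 = 1.24.
Higher confidence requires a wider interval.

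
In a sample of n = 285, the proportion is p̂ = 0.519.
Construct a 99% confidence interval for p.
(0.443, 0.595)

Proportion CI:
SE = √(p̂(1-p̂)/n) = √(0.519 · 0.481 / 285) = 0.02960

z* = 2.576
Margin = z* · SE = 2.576 · 0.02960 = 0.0762

CI: 0.519 ± 0.0762 = (0.443, 0.595)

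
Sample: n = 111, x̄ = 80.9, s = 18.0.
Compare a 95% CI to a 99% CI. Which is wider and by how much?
99% CI is wider by 2.19

df = 110
95% CI: t* = 1.982, (77.51, 84.29), width = 2 · t* · s/√n = 6.77
99% CI: t* = 2.621, (76.42, 85.38), width = 2 · t* · s/√n = 8.96

The 99% CI is wider by 8.96 - 6.77 = 2.19.
Higher confidence requires a wider interval.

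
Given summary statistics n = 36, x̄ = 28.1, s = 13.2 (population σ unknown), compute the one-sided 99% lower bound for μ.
μ ≥ 22.74

Lower bound (one-sided):
t* = 2.438 (one-sided for 99%)
Lower bound = x̄ - t* · s/√n = 28.1 - 2.438 · 13.2/√36 = 22.74

We are 99% confident that μ ≥ 22.74.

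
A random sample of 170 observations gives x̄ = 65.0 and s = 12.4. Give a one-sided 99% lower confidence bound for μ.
μ ≥ 62.77

Lower bound (one-sided):
t* = 2.349 (one-sided for 99%)
Lower bound = x̄ - t* · s/√n = 65.0 - 2.349 · 12.4/√170 = 62.77

We are 99% confident that μ ≥ 62.77.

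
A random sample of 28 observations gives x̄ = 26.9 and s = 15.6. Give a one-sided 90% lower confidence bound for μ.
μ ≥ 23.03

Lower bound (one-sided):
t* = 1.314 (one-sided for 90%)
Lower bound = x̄ - t* · s/√n = 26.9 - 1.314 · 15.6/√28 = 23.03

We are 90% confident that μ ≥ 23.03.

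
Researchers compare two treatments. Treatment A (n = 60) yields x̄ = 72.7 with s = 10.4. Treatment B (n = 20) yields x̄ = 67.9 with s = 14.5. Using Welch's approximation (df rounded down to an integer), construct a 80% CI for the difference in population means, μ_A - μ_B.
(0.18, 9.42)

Difference: x̄₁ - x̄₂ = 4.80
SE = √(s₁²/n₁ + s₂²/n₂) = √(10.4²/60 + 14.5²/20) = 3.5093
df = 25.83 → 25 (Welch–Satterthwaite, rounded down)
t* = 1.316

CI: 4.80 ± 1.316 · 3.5093 = 4.80 ± 4.62 = (0.18, 9.42)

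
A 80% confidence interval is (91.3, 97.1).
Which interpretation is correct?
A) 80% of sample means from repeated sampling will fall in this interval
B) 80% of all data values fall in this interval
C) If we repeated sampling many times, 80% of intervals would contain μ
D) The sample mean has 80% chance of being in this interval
C

A) Wrong — coverage applies to intervals containing μ, not to future x̄ values.
B) Wrong — a CI is about the parameter μ, not individual data values.
C) Correct — this is the frequentist long-run coverage interpretation.
D) Wrong — x̄ is observed and sits in the interval by construction.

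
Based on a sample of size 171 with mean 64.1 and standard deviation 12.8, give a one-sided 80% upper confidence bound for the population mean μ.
μ ≤ 64.93

Upper bound (one-sided):
t* = 0.844 (one-sided for 80%)
Upper bound = x̄ + t* · s/√n = 64.1 + 0.844 · 12.8/√171 = 64.93

We are 80% confident that μ ≤ 64.93.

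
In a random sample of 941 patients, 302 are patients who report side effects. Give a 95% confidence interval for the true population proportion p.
(0.291, 0.351)

Proportion CI:
p̂ = 302/941 = 0.32094
SE = √(p̂(1-p̂)/n) = √(0.32094 · 0.67906 / 941) = 0.01522

z* = 1.960
Margin = z* · SE = 1.960 · 0.01522 = 0.0298

CI: 0.32094 ± 0.0298 = (0.291, 0.351)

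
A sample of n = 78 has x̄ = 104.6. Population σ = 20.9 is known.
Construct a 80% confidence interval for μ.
(101.57, 107.63)

z-interval (σ known):
z* = 1.282 for 80% confidence

Margin of error = z* · σ/√n = 1.282 · 20.9/√78 = 3.03

CI: (104.6 - 3.03, 104.6 + 3.03) = (101.57, 107.63)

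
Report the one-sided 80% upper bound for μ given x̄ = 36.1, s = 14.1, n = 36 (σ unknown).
μ ≤ 38.10

Upper bound (one-sided):
t* = 0.852 (one-sided for 80%)
Upper bound = x̄ + t* · s/√n = 36.1 + 0.852 · 14.1/√36 = 38.10

We are 80% confident that μ ≤ 38.10.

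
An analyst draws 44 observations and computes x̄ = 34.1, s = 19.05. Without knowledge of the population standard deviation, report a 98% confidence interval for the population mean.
(27.16, 41.04)

t-interval (σ unknown):
df = n - 1 = 43
t* = 2.416 for 98% confidence

Margin of error = t* · s/√n = 2.416 · 19.05/√44 = 6.94

CI: (27.16, 41.04)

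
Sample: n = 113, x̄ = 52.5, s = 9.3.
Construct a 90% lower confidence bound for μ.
μ ≥ 51.37

Lower bound (one-sided):
t* = 1.289 (one-sided for 90%)
Lower bound = x̄ - t* · s/√n = 52.5 - 1.289 · 9.3/√113 = 51.37

We are 90% confident that μ ≥ 51.37.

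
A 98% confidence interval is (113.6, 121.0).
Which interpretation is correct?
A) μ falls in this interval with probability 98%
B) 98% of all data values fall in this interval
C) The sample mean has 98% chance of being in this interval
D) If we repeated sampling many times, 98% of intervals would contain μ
D

A) Wrong — μ is fixed; the randomness lives in the interval, not in μ.
B) Wrong — a CI is about the parameter μ, not individual data values.
C) Wrong — x̄ is observed and sits in the interval by construction.
D) Correct — this is the frequentist long-run coverage interpretation.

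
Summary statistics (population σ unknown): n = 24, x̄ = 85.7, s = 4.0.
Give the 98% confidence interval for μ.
(83.66, 87.74)

t-interval (σ unknown):
df = n - 1 = 23
t* = 2.500 for 98% confidence

Margin of error = t* · s/√n = 2.500 · 4.0/√24 = 2.04

CI: (83.66, 87.74)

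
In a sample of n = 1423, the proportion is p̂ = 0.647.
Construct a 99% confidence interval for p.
(0.614, 0.680)

Proportion CI:
SE = √(p̂(1-p̂)/n) = √(0.647 · 0.353 / 1423) = 0.01267

z* = 2.576
Margin = z* · SE = 2.576 · 0.01267 = 0.0326

CI: 0.647 ± 0.0326 = (0.614, 0.680)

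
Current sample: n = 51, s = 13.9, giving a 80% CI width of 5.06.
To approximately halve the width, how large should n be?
n ≈ 204

CI width ∝ 1/√n
To reduce width by factor 2, need √n to grow by 2 → need 2² = 4 times as many samples.

Current: n = 51, width = 5.06
New: n = 204, width ≈ 2.50

Width reduced by factor of 5.06/2.50 = 2.02.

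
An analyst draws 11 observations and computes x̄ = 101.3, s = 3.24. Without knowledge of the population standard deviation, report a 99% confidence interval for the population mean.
(98.20, 104.40)

t-interval (σ unknown):
df = n - 1 = 10
t* = 3.169 for 99% confidence

Margin of error = t* · s/√n = 3.169 · 3.24/√11 = 3.10

CI: (98.20, 104.40)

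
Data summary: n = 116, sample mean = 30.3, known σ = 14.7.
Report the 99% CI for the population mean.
(26.78, 33.82)

z-interval (σ known):
z* = 2.576 for 99% confidence

Margin of error = z* · σ/√n = 2.576 · 14.7/√116 = 3.52

CI: (30.3 - 3.52, 30.3 + 3.52) = (26.78, 33.82)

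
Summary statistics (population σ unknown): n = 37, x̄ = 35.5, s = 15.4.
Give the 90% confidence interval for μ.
(31.23, 39.77)

t-interval (σ unknown):
df = n - 1 = 36
t* = 1.688 for 90% confidence

Margin of error = t* · s/√n = 1.688 · 15.4/√37 = 4.27

CI: (31.23, 39.77)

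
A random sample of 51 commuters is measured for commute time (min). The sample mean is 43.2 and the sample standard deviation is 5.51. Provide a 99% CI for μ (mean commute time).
(41.13, 45.27)

t-interval (σ unknown):
df = n - 1 = 50
t* = 2.678 for 99% confidence

Margin of error = t* · s/√n = 2.678 · 5.51/√51 = 2.07

CI: (41.13, 45.27)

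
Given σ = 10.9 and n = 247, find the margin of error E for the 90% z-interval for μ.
Margin of error = 1.14

Margin of error = z* · σ/√n
= 1.645 · 10.9/√247
= 1.645 · 10.9/15.7162
= 1.14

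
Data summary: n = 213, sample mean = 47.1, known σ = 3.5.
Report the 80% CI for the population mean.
(46.79, 47.41)

z-interval (σ known):
z* = 1.282 for 80% confidence

Margin of error = z* · σ/√n = 1.282 · 3.5/√213 = 0.31

CI: (47.1 - 0.31, 47.1 + 0.31) = (46.79, 47.41)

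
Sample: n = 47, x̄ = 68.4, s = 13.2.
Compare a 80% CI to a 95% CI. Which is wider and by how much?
95% CI is wider by 2.74

df = 46
80% CI: t* = 1.300, (65.90, 70.90), width = 2 · t* · s/√n = 5.01
95% CI: t* = 2.013, (64.52, 72.28), width = 2 · t* · s/√n = 7.75

The 95% CI is wider by 7.75 - 5.01 = 2.74.
Higher confidence requires a wider interval.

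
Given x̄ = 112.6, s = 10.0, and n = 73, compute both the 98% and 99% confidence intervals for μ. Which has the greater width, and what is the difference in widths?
99% CI is wider by 0.62

df = 72
98% CI: t* = 2.379, (109.82, 115.38), width = 2 · t* · s/√n = 5.57
99% CI: t* = 2.646, (109.50, 115.70), width = 2 · t* · s/√n = 6.19

The 99% CI is wider by 6.19 - 5.57 = 0.62.
Higher confidence requires a wider interval.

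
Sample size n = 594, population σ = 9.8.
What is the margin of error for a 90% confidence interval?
Margin of error = 0.66

Margin of error = z* · σ/√n
= 1.645 · 9.8/√594
= 1.645 · 9.8/24.3721
= 0.66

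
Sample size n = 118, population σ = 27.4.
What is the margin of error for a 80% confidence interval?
Margin of error = 3.23

Margin of error = z* · σ/√n
= 1.282 · 27.4/√118
= 1.282 · 27.4/10.8628
= 3.23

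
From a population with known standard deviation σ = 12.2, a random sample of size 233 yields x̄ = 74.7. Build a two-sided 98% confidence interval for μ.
(72.84, 76.56)

z-interval (σ known):
z* = 2.326 for 98% confidence

Margin of error = z* · σ/√n = 2.326 · 12.2/√233 = 1.86

CI: (74.7 - 1.86, 74.7 + 1.86) = (72.84, 76.56)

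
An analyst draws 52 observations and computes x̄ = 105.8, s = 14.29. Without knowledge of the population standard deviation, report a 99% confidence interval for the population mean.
(100.50, 111.10)

t-interval (σ unknown):
df = n - 1 = 51
t* = 2.676 for 99% confidence

Margin of error = t* · s/√n = 2.676 · 14.29/√52 = 5.30

CI: (100.50, 111.10)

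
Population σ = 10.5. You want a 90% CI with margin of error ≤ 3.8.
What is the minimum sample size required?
n ≥ 21

For margin E ≤ 3.8:
n ≥ (z* · σ / E)²
n ≥ (1.645 · 10.5 / 3.8)²
n ≥ 20.66

Minimum n = 21 (rounding up)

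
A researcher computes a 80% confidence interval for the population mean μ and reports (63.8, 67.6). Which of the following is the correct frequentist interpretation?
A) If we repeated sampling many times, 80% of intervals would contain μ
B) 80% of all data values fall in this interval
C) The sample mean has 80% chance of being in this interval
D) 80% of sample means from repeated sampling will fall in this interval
A

A) Correct — this is the frequentist long-run coverage interpretation.
B) Wrong — a CI is about the parameter μ, not individual data values.
C) Wrong — x̄ is observed and sits in the interval by construction.
D) Wrong — coverage applies to intervals containing μ, not to future x̄ values.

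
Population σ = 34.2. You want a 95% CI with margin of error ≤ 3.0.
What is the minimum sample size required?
n ≥ 500

For margin E ≤ 3.0:
n ≥ (z* · σ / E)²
n ≥ (1.960 · 34.2 / 3.0)²
n ≥ 499.25

Minimum n = 500 (rounding up)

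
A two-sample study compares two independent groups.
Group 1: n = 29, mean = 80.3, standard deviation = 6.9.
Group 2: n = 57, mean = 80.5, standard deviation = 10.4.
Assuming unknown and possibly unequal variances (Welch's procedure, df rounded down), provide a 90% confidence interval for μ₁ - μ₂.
(-3.33, 2.93)

Difference: x̄₁ - x̄₂ = -0.20
SE = √(s₁²/n₁ + s₂²/n₂) = √(6.9²/29 + 10.4²/57) = 1.8813
df = 78.02 → 78 (Welch–Satterthwaite, rounded down)
t* = 1.665

CI: -0.20 ± 1.665 · 1.8813 = -0.20 ± 3.13 = (-3.33, 2.93)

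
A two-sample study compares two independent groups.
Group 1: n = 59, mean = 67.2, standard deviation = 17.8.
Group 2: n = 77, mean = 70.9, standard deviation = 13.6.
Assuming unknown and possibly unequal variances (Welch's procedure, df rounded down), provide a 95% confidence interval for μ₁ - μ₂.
(-9.23, 1.83)

Difference: x̄₁ - x̄₂ = -3.70
SE = √(s₁²/n₁ + s₂²/n₂) = √(17.8²/59 + 13.6²/77) = 2.7879
df = 105.40 → 105 (Welch–Satterthwaite, rounded down)
t* = 1.983

CI: -3.70 ± 1.983 · 2.7879 = -3.70 ± 5.53 = (-9.23, 1.83)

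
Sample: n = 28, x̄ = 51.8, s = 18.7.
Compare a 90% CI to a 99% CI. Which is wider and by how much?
99% CI is wider by 7.55

df = 27
90% CI: t* = 1.703, (45.78, 57.82), width = 2 · t* · s/√n = 12.04
99% CI: t* = 2.771, (42.01, 61.59), width = 2 · t* · s/√n = 19.59

The 99% CI is wider by 19.59 - 12.04 = 7.55.
Higher confidence requires a wider interval.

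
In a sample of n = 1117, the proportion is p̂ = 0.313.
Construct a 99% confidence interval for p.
(0.277, 0.349)

Proportion CI:
SE = √(p̂(1-p̂)/n) = √(0.313 · 0.687 / 1117) = 0.01387

z* = 2.576
Margin = z* · SE = 2.576 · 0.01387 = 0.0357

CI: 0.313 ± 0.0357 = (0.277, 0.349)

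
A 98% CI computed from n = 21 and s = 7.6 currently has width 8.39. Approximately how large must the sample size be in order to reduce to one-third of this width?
n ≈ 189

CI width ∝ 1/√n
To reduce width by factor 3, need √n to grow by 3 → need 3² = 9 times as many samples.

Current: n = 21, width = 8.39
New: n = 189, width ≈ 2.59

Width reduced by factor of 8.39/2.59 = 3.24.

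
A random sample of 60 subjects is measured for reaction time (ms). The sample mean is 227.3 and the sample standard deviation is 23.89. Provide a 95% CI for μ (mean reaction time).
(221.13, 233.47)

t-interval (σ unknown):
df = n - 1 = 59
t* = 2.001 for 95% confidence

Margin of error = t* · s/√n = 2.001 · 23.89/√60 = 6.17

CI: (221.13, 233.47)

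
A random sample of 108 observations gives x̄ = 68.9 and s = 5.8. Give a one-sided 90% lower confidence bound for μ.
μ ≥ 68.18

Lower bound (one-sided):
t* = 1.290 (one-sided for 90%)
Lower bound = x̄ - t* · s/√n = 68.9 - 1.290 · 5.8/√108 = 68.18

We are 90% confident that μ ≥ 68.18.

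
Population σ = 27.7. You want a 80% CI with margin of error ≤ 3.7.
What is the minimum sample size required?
n ≥ 93

For margin E ≤ 3.7:
n ≥ (z* · σ / E)²
n ≥ (1.282 · 27.7 / 3.7)²
n ≥ 92.12

Minimum n = 93 (rounding up)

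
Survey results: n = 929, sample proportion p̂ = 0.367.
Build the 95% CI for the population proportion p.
(0.336, 0.398)

Proportion CI:
SE = √(p̂(1-p̂)/n) = √(0.367 · 0.633 / 929) = 0.01581

z* = 1.960
Margin = z* · SE = 1.960 · 0.01581 = 0.0310

CI: 0.367 ± 0.0310 = (0.336, 0.398)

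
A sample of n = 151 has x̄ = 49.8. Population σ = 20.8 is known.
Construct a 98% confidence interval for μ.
(45.86, 53.74)

z-interval (σ known):
z* = 2.326 for 98% confidence

Margin of error = z* · σ/√n = 2.326 · 20.8/√151 = 3.94

CI: (49.8 - 3.94, 49.8 + 3.94) = (45.86, 53.74)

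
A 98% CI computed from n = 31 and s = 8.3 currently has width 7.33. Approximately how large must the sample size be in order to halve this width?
n ≈ 124

CI width ∝ 1/√n
To reduce width by factor 2, need √n to grow by 2 → need 2² = 4 times as many samples.

Current: n = 31, width = 7.33
New: n = 124, width ≈ 3.51

Width reduced by factor of 7.33/3.51 = 2.09.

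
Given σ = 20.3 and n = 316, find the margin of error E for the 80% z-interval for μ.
Margin of error = 1.46

Margin of error = z* · σ/√n
= 1.282 · 20.3/√316
= 1.282 · 20.3/17.7764
= 1.46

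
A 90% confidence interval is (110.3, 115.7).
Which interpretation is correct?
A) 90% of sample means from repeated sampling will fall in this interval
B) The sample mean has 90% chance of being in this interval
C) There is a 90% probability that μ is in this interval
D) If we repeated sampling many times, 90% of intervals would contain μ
D

A) Wrong — coverage applies to intervals containing μ, not to future x̄ values.
B) Wrong — x̄ is observed and sits in the interval by construction.
C) Wrong — μ is fixed; the randomness lives in the interval, not in μ.
D) Correct — this is the frequentist long-run coverage interpretation.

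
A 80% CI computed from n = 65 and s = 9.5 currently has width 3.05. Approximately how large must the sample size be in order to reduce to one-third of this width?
n ≈ 585

CI width ∝ 1/√n
To reduce width by factor 3, need √n to grow by 3 → need 3² = 9 times as many samples.

Current: n = 65, width = 3.05
New: n = 585, width ≈ 1.01

Width reduced by factor of 3.05/1.01 = 3.02.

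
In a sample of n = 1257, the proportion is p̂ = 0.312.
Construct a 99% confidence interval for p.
(0.278, 0.346)

Proportion CI:
SE = √(p̂(1-p̂)/n) = √(0.312 · 0.688 / 1257) = 0.01307

z* = 2.576
Margin = z* · SE = 2.576 · 0.01307 = 0.0337

CI: 0.312 ± 0.0337 = (0.278, 0.346)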